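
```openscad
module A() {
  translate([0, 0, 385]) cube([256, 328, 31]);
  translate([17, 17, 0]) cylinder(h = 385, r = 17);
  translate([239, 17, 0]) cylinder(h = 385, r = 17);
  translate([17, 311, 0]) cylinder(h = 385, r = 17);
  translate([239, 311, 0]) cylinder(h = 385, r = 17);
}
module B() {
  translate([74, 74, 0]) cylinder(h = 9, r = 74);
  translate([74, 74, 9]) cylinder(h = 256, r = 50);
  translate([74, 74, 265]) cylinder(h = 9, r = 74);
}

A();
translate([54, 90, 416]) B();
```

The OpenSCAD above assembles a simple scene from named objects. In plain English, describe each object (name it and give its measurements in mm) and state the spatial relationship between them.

A is a four-legged stool. The seat is 256×328 mm, 31 mm thick, top at z = 416 mm. It stands on four round legs, each 34 mm in diameter, from z = 0 to the seat underside, each leg's axis is inset half a diameter from the nearest pair of seat edges (so the leg's bounding box is flush with the corner).

B is a spool: two coaxial disc flanges of radius 74 mm and thickness 9 mm, joined by a core cylinder of radius 50 mm and height 256 mm. The lower flange rests on z = 0 and the three cylinders share a vertical axis.

The spool is on top of the stool, centred.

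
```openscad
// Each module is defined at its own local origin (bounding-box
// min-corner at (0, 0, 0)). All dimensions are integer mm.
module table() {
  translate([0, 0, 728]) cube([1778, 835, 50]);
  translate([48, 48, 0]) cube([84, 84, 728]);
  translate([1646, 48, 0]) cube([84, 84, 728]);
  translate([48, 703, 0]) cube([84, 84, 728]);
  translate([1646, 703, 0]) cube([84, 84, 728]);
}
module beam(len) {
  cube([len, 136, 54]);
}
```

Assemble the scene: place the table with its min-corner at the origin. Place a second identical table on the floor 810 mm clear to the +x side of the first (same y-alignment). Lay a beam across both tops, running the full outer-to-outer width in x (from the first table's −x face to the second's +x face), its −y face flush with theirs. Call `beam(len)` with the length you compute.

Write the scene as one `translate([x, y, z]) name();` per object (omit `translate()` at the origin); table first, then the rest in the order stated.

table();
translate([2588, 0, 0]) table();
translate([0, 0, 778]) beam(4366);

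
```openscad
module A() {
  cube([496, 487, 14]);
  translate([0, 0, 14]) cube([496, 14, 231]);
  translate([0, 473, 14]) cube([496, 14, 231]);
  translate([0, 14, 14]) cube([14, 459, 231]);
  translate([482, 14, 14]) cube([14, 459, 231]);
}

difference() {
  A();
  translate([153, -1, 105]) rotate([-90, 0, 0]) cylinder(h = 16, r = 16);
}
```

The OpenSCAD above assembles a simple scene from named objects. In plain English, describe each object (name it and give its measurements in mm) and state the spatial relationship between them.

A is an open storage box with external size 496×487×245 mm and wall thickness 14 mm (the base is also 14 mm thick). The base covers the whole footprint; the four walls stand on the base, with the y-facing walls full-width and the x-facing walls fitting between their inner faces.

The open box has a circular hole of radius 16 mm through its front wall, centred at (x = 153, z = 105).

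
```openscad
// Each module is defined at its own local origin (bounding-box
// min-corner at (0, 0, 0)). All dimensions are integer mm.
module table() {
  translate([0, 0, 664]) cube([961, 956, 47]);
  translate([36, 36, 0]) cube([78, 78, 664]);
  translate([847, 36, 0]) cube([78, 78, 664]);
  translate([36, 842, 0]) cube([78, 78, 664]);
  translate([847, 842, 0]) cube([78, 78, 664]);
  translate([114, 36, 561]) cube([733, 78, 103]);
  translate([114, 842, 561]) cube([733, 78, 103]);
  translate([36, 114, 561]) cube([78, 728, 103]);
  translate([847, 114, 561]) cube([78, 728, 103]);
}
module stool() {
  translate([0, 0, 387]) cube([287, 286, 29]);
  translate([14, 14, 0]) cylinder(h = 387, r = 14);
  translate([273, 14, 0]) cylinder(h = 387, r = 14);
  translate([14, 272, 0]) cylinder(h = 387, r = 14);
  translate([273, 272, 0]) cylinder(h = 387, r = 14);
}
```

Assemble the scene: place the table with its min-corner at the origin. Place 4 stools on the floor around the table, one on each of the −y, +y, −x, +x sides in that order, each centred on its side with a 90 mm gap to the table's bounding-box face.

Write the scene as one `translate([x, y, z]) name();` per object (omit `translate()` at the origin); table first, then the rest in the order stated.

table();
translate([337, -376, 0]) stool();
translate([337, 1046, 0]) stool();
translate([-377, 335, 0]) stool();
translate([1051, 335, 0]) stool();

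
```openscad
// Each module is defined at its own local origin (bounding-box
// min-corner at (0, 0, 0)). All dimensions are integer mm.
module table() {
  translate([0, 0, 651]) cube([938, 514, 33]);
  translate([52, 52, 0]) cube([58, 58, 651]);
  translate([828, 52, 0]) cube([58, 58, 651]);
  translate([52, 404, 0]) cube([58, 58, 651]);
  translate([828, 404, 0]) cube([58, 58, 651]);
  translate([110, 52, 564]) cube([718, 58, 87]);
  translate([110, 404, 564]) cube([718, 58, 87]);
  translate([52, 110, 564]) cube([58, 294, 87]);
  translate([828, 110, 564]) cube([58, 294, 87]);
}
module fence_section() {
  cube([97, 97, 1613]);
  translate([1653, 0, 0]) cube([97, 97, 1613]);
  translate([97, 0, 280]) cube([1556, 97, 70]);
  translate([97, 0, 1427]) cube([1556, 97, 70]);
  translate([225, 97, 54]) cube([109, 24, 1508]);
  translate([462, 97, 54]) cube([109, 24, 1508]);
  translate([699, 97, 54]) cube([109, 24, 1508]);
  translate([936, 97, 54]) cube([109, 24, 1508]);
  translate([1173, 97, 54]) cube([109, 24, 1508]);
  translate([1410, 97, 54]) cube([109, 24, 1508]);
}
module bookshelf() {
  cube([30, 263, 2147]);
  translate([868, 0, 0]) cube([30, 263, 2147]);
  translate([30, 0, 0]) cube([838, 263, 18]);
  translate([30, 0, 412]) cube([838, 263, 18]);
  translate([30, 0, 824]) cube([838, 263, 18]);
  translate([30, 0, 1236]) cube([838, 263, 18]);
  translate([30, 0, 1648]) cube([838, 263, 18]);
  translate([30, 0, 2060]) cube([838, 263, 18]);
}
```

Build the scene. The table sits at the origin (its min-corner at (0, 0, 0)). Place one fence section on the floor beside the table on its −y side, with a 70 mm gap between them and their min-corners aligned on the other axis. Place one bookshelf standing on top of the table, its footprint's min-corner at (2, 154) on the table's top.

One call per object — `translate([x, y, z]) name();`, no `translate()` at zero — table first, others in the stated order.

table();
translate([0, -191, 0]) fence_section();
translate([2, 154, 684]) bookshelf();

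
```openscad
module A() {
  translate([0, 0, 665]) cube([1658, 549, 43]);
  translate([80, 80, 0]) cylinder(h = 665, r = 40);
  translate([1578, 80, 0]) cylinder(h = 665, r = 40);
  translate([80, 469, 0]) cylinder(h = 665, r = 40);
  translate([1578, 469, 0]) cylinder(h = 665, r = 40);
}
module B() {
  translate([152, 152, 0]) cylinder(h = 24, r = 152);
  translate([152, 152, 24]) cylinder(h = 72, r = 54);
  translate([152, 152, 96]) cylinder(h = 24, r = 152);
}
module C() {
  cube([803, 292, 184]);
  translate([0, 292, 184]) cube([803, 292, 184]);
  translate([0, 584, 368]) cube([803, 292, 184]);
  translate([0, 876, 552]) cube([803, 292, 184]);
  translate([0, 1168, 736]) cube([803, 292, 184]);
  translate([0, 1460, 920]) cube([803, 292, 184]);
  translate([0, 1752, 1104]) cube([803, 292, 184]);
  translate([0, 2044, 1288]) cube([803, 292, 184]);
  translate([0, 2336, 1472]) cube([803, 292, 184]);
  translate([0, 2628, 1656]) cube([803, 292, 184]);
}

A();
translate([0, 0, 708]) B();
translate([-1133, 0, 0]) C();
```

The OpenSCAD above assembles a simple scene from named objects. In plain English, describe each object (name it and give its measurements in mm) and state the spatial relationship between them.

A is a table: top 1658 mm (x) × 549 mm (y), 43 mm thick, upper face at z = 708 mm, on four round legs of 80 mm diameter, each leg's bounding box inset 40 mm from the nearest pair of top edges, running from z = 0 to the bottom of the top.

B is a spool: two coaxial disc flanges of radius 152 mm and thickness 24 mm, joined by a core cylinder of radius 54 mm and height 72 mm. The lower flange rests on z = 0 and the three cylinders share a vertical axis.

C is a straight staircase of 10 solid steps. Each step is 803 mm wide (x), 292 mm deep (y, the going) and 184 mm tall (the rise). The first step rests on the floor; each subsequent step sits one going further in +y and one rise higher in +z, directly behind and above the previous step with no overlap.

The spool is on top of the table. The staircase is on the floor beside the table on its −x side.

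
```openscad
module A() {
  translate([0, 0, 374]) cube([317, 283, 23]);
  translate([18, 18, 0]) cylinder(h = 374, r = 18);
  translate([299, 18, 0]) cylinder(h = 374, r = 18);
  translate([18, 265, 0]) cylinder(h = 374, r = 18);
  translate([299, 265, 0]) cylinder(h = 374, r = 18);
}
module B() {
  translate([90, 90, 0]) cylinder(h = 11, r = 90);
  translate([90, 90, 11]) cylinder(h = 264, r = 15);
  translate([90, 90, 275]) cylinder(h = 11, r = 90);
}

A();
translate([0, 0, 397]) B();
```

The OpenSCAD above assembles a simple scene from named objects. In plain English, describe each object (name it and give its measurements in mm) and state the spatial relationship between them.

A is a simple wooden stool: a rectangular seat 317 mm (x) by 283 mm (y), 23 mm thick, top face at z = 397 mm, on four round legs, each 36 mm in diameter. The legs rest on z = 0, each leg's axis is inset half a diameter from the nearest pair of seat edges (so the leg's bounding box is flush with the corner).

B is a spool: two coaxial disc flanges of radius 90 mm and thickness 11 mm, joined by a core cylinder of radius 15 mm and height 264 mm. The lower flange rests on z = 0 and the three cylinders share a vertical axis.

The spool is on top of the stool.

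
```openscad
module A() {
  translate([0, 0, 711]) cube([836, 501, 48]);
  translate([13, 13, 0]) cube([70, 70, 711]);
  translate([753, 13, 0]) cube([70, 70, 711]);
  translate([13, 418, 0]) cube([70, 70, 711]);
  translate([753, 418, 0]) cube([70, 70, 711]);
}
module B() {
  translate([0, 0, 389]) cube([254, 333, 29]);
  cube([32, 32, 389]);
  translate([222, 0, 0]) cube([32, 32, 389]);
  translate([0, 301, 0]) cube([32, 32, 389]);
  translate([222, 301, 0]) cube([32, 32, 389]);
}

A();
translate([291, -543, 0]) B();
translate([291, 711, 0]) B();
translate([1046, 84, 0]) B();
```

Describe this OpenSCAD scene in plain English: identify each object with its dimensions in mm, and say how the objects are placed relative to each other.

A is a table: top 836 mm (x) × 501 mm (y), 48 mm thick, upper face at z = 759 mm, on four 70×70 mm square legs, each inset 13 mm from the nearest pair of top edges, running from z = 0 to the bottom of the top.

B is a simple wooden stool: a rectangular seat 254 mm (x) by 333 mm (y), 29 mm thick, top face at z = 418 mm, on four square legs, each 32×32 mm in cross-section. The legs rest on z = 0, each flush with a corner of the seat.

Three stools sit around the table at the −y, +y, +x sides.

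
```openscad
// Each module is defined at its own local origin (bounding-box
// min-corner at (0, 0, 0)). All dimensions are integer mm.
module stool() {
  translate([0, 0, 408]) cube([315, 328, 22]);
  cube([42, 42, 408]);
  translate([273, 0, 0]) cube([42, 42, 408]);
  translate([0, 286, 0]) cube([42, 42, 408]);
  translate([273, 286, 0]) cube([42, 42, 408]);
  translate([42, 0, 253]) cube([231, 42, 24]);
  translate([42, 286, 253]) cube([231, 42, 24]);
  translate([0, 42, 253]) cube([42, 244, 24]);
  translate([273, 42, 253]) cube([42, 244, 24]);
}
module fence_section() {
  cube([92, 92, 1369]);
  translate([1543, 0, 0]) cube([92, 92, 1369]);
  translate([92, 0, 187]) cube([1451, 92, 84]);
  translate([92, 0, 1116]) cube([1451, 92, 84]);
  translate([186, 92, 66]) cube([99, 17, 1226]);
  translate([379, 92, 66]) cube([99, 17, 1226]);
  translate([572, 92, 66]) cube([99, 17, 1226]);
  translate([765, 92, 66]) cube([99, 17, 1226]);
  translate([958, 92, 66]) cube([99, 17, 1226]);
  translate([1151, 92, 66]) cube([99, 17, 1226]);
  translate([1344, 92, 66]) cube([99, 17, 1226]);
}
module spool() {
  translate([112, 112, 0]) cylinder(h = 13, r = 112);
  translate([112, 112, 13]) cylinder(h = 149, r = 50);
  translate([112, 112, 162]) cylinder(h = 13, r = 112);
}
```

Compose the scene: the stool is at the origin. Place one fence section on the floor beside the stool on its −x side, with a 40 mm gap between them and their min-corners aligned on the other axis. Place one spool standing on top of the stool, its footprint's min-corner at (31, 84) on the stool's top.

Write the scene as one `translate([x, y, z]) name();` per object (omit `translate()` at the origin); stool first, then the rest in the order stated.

stool();
translate([-1675, 0, 0]) fence_section();
translate([31, 84, 430]) spool();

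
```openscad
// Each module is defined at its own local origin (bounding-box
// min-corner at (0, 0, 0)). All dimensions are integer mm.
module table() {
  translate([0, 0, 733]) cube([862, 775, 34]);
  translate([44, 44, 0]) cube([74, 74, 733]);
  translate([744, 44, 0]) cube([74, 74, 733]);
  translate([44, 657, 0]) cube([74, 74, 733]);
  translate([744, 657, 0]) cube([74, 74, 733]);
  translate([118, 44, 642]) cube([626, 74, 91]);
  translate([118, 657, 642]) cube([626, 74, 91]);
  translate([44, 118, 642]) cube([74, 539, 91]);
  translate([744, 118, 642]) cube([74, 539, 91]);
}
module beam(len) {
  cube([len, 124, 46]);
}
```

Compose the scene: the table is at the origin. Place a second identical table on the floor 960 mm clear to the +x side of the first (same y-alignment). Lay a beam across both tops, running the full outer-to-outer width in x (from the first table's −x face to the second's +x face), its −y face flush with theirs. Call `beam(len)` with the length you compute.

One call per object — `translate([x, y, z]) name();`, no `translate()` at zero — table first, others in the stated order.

table();
translate([1822, 0, 0]) table();
translate([0, 0, 767]) beam(2684);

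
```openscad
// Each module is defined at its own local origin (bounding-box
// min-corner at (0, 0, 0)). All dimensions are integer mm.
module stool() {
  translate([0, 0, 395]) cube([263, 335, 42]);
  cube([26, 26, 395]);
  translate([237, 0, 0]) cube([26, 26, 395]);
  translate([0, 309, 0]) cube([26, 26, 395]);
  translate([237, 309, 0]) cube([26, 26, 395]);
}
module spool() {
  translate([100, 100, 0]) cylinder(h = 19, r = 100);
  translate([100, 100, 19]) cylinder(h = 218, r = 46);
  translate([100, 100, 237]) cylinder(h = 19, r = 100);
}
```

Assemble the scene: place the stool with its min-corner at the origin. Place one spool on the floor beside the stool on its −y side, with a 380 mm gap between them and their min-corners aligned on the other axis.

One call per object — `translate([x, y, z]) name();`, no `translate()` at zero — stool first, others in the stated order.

stool();
translate([0, -580, 0]) spool();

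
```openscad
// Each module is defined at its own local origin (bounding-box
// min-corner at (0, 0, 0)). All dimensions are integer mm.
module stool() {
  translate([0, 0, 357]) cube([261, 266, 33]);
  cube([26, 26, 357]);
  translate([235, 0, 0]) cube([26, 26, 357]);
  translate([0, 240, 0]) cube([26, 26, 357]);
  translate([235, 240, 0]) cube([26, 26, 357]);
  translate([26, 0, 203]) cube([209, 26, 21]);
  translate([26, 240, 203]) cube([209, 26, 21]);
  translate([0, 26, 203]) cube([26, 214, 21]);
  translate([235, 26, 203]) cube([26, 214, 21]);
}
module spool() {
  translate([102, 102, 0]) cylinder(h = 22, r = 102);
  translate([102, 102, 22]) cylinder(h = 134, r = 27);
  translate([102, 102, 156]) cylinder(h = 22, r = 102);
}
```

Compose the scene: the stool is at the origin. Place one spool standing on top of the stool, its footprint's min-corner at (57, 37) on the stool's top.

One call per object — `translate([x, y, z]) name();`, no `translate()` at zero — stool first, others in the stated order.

stool();
translate([57, 37, 390]) spool();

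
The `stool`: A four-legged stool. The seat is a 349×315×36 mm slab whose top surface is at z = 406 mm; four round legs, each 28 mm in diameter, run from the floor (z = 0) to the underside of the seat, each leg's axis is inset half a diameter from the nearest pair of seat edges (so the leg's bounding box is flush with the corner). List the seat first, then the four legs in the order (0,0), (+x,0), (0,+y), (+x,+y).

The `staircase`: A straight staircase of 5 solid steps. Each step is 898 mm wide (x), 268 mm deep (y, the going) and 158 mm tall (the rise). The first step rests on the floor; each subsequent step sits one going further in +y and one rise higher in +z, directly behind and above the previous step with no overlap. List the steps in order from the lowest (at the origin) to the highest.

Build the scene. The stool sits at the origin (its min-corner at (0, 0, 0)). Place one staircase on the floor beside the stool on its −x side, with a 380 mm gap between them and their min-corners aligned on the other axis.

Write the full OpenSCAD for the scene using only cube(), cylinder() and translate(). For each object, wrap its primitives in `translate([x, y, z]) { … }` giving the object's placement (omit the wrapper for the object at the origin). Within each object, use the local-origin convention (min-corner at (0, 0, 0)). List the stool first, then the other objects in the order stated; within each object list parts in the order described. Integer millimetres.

translate([0, 0, 370]) cube([349, 315, 36]);
translate([14, 14, 0]) cylinder(h = 370, r = 14);
translate([335, 14, 0]) cylinder(h = 370, r = 14);
translate([14, 301, 0]) cylinder(h = 370, r = 14);
translate([335, 301, 0]) cylinder(h = 370, r = 14);
translate([-1278, 0, 0]) {
  cube([898, 268, 158]);
  translate([0, 268, 158]) cube([898, 268, 158]);
  translate([0, 536, 316]) cube([898, 268, 158]);
  translate([0, 804, 474]) cube([898, 268, 158]);
  translate([0, 1072, 632]) cube([898, 268, 158]);
}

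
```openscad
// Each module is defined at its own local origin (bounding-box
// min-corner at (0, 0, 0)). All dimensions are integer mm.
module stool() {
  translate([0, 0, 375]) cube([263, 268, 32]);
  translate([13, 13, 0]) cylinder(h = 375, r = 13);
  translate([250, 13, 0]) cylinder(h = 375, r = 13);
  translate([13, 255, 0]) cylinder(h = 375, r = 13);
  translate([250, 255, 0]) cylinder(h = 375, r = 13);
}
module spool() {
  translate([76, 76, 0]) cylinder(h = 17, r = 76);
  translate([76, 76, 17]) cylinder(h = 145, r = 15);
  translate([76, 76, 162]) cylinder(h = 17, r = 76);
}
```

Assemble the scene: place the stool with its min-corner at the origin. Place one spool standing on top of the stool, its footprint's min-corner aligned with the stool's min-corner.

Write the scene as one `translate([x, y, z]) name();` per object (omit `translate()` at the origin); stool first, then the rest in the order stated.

stool();
translate([0, 0, 407]) spool();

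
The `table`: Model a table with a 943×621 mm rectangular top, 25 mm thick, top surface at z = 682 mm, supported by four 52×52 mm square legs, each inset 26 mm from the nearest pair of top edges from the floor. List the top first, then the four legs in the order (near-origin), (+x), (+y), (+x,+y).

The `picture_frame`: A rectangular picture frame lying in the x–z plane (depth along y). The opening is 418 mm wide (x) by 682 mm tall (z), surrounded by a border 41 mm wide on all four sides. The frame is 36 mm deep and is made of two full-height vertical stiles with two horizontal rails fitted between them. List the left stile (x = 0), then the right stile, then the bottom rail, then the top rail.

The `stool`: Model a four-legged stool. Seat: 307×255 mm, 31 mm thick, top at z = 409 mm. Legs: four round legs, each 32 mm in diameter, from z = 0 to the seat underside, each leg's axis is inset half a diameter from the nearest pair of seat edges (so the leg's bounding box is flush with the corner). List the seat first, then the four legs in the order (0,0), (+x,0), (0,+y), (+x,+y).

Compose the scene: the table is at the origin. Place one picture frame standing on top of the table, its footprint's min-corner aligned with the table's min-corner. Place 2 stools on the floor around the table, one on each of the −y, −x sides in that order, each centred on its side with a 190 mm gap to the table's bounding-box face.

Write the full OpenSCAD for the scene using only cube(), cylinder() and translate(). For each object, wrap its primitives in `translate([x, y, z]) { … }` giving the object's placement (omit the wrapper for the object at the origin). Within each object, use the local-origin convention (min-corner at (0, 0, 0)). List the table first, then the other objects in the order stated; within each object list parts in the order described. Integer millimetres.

translate([0, 0, 657]) cube([943, 621, 25]);
translate([26, 26, 0]) cube([52, 52, 657]);
translate([865, 26, 0]) cube([52, 52, 657]);
translate([26, 543, 0]) cube([52, 52, 657]);
translate([865, 543, 0]) cube([52, 52, 657]);
translate([0, 0, 682]) {
  cube([41, 36, 764]);
  translate([459, 0, 0]) cube([41, 36, 764]);
  translate([41, 0, 0]) cube([418, 36, 41]);
  translate([41, 0, 723]) cube([418, 36, 41]);
}
translate([318, -445, 0]) {
  translate([0, 0, 378]) cube([307, 255, 31]);
  translate([16, 16, 0]) cylinder(h = 378, r = 16);
  translate([291, 16, 0]) cylinder(h = 378, r = 16);
  translate([16, 239, 0]) cylinder(h = 378, r = 16);
  translate([291, 239, 0]) cylinder(h = 378, r = 16);
}
translate([-497, 183, 0]) {
  translate([0, 0, 378]) cube([307, 255, 31]);
  translate([16, 16, 0]) cylinder(h = 378, r = 16);
  translate([291, 16, 0]) cylinder(h = 378, r = 16);
  translate([16, 239, 0]) cylinder(h = 378, r = 16);
  translate([291, 239, 0]) cylinder(h = 378, r = 16);
}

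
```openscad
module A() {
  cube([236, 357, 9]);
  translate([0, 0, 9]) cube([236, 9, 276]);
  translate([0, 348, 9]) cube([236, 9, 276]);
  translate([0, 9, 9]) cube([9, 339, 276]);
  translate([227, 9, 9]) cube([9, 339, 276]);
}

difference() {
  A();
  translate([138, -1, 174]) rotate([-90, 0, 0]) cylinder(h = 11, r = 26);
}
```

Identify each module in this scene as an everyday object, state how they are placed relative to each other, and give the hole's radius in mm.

The subtracted cylinder has r = 26 mm.

A is an open box. The open box has a circular hole through its front wall. The hole's radius is 26 mm.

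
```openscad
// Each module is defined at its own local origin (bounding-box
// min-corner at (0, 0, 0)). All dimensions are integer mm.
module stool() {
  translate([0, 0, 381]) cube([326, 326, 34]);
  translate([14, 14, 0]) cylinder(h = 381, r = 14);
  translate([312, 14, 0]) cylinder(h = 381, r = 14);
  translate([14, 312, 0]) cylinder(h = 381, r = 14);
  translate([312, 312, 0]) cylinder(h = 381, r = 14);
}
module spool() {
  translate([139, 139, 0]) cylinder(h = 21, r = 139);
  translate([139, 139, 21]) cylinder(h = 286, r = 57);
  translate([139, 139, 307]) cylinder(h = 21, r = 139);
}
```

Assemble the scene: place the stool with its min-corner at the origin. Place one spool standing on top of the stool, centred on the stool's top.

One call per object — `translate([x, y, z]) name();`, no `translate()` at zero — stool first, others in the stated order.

stool();
translate([24, 24, 415]) spool();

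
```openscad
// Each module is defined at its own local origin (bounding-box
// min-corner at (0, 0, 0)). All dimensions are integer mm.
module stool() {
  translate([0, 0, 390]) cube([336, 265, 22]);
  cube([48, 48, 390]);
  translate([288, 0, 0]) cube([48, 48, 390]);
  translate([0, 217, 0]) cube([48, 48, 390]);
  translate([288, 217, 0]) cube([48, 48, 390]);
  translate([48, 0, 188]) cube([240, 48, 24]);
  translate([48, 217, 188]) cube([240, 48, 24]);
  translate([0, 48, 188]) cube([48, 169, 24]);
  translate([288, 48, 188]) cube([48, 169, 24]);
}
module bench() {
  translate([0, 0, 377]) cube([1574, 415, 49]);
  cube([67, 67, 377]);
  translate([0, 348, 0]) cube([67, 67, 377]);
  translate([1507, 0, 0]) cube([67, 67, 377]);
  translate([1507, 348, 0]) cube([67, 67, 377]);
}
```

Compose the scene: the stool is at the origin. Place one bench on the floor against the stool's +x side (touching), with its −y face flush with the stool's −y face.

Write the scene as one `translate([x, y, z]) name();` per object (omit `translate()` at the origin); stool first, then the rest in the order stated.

stool();
translate([336, 0, 0]) bench();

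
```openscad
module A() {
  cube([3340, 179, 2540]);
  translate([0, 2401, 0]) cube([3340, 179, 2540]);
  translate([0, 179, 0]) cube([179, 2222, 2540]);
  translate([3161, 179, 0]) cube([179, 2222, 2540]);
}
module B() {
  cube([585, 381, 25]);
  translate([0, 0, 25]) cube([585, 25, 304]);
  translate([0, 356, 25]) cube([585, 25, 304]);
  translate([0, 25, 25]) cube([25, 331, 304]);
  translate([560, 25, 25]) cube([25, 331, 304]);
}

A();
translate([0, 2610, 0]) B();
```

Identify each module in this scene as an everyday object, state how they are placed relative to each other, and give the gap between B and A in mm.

The open box's nearest face is 30 mm from the house frame's +y face.

A is a house frame. B is an open box. The open box is on the floor beside the house frame on its +y side. The gap between the open box and the house frame is 30 mm.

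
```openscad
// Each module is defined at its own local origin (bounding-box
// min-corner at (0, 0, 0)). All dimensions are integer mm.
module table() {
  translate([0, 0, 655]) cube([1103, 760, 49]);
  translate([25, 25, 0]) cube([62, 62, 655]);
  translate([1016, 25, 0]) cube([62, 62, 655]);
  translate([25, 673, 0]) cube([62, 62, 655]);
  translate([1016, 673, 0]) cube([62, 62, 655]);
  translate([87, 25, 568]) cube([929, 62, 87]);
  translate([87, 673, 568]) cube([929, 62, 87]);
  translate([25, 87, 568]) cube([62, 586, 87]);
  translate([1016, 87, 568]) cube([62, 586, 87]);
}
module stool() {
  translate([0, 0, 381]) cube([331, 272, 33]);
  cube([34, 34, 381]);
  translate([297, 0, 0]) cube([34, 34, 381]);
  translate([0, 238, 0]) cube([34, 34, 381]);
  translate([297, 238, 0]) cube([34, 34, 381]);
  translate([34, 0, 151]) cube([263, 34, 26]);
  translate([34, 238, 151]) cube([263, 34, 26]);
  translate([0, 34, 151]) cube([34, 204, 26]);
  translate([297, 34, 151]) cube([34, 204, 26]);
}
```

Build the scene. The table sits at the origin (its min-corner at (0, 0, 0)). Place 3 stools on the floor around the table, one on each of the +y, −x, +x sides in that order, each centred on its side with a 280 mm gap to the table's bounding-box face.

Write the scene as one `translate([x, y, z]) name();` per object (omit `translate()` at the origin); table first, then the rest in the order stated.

table();
translate([386, 1040, 0]) stool();
translate([-611, 244, 0]) stool();
translate([1383, 244, 0]) stool();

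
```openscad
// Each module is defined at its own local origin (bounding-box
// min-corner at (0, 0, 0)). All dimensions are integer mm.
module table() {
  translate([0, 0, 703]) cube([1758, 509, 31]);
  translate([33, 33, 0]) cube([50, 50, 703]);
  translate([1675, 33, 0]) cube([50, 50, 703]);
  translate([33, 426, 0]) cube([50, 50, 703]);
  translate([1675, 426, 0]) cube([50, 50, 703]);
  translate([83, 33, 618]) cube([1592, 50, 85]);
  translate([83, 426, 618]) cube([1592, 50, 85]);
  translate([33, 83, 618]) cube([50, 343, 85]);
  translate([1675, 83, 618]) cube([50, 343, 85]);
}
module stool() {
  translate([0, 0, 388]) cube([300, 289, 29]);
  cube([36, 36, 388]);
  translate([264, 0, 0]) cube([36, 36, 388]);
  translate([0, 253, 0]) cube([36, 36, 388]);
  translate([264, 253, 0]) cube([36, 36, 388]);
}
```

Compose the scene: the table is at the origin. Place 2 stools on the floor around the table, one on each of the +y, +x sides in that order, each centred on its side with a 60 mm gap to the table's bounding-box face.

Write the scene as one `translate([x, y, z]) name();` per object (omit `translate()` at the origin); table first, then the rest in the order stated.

table();
translate([729, 569, 0]) stool();
translate([1818, 110, 0]) stool();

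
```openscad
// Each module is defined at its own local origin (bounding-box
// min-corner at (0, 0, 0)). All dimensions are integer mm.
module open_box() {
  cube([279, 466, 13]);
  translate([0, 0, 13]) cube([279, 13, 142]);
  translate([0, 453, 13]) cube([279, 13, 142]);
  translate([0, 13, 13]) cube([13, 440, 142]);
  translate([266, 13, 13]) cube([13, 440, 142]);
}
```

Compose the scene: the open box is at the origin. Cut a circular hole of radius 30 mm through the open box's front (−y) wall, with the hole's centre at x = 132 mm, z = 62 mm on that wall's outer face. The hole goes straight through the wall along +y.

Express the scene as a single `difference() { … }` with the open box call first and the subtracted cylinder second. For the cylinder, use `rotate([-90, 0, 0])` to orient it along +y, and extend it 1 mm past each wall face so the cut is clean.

difference() {
  open_box();
  translate([132, -1, 62]) rotate([-90, 0, 0]) cylinder(h = 15, r = 30);
}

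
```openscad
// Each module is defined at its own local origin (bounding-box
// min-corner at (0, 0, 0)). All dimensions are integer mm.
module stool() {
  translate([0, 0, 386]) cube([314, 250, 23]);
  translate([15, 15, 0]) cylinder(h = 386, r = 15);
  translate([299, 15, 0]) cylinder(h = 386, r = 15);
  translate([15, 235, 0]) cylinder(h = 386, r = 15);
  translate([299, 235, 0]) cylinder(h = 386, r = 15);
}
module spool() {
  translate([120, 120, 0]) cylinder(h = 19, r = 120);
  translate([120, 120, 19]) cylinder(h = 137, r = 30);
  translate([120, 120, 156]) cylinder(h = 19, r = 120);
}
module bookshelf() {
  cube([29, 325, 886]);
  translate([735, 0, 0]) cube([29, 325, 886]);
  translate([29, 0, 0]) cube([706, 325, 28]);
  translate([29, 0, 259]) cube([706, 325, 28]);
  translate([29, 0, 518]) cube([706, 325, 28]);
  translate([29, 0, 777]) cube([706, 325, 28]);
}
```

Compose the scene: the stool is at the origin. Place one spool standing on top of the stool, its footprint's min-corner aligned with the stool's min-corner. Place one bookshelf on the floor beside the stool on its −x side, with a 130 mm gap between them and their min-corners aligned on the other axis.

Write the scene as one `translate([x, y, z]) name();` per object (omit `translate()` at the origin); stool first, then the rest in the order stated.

stool();
translate([0, 0, 409]) spool();
translate([-894, 0, 0]) bookshelf();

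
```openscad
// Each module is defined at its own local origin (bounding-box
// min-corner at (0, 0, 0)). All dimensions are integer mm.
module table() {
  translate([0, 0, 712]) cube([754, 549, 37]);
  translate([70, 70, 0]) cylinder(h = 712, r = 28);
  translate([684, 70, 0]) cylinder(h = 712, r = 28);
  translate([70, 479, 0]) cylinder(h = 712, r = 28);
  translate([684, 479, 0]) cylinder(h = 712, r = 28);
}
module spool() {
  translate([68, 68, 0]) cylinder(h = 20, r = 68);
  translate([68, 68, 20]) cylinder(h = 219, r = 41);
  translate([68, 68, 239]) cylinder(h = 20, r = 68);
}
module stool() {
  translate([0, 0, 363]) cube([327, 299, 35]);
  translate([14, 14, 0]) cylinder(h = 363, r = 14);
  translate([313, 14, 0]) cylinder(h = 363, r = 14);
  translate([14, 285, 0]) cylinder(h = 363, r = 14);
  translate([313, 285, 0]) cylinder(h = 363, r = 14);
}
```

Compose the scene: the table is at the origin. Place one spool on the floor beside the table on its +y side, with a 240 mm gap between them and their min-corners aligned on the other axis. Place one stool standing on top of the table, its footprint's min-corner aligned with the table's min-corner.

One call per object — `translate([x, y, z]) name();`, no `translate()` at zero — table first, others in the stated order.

table();
translate([0, 789, 0]) spool();
translate([0, 0, 749]) stool();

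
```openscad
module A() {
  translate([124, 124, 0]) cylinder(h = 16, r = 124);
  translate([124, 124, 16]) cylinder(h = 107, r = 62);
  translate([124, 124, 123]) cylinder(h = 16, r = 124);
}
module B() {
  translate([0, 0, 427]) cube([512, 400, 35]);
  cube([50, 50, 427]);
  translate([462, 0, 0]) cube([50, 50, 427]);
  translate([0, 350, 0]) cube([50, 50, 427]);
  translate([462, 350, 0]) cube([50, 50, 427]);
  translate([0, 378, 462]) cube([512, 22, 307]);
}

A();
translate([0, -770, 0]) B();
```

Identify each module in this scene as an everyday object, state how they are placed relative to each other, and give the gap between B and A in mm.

A is a spool. B is a chair. The chair is on the floor beside the spool on its −y side. The gap between the chair and the spool is 370 mm.

The chair's nearest face is 370 mm from the spool's −y face.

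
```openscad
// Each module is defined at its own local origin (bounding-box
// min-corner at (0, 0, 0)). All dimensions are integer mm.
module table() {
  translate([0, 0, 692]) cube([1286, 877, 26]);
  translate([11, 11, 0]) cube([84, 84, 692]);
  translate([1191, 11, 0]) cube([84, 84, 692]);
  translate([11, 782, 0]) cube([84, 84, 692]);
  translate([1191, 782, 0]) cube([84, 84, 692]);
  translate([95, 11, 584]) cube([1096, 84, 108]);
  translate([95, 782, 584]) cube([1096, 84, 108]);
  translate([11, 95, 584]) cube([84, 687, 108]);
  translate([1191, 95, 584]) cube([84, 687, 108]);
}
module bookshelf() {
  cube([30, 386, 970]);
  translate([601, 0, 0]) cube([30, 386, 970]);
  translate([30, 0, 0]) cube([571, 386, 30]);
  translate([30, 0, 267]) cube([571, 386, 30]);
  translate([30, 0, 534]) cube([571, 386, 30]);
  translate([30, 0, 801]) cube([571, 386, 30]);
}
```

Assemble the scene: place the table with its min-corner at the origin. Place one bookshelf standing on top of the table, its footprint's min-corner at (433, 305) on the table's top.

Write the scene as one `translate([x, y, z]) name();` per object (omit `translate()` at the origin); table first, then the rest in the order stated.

table();
translate([433, 305, 718]) bookshelf();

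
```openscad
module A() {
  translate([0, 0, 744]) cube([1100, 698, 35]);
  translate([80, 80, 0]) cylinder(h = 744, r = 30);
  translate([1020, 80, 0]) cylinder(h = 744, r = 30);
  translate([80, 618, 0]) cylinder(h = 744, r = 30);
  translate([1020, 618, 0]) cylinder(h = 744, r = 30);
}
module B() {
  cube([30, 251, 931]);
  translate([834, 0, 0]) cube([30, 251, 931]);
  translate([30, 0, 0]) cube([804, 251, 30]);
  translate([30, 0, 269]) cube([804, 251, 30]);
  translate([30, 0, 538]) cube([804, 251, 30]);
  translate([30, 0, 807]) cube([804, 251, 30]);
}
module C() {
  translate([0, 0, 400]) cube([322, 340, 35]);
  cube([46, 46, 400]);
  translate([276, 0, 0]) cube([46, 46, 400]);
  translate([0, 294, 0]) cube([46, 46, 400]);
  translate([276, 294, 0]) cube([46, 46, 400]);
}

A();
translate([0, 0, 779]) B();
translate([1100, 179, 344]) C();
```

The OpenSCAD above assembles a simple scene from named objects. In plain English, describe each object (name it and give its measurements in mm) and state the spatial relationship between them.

A is a table: top 1100 mm (x) × 698 mm (y), 35 mm thick, upper face at z = 779 mm, on four round legs of 60 mm diameter, each leg's bounding box inset 50 mm from the nearest pair of top edges, running from z = 0 to the bottom of the top.

B is an open bookshelf. Two side panels, each 30 mm thick, 251 mm deep and 931 mm tall, stand 864 mm apart (outside-to-outside). Between them sit 4 shelves, each 30 mm thick and 251 mm deep, spanning the full gap between the sides. The bottom shelf rests on the floor (its underside at z = 0) and the clear gap between one shelf's top and the next shelf's underside is 239 mm.

C is a four-legged stool. The seat is 322×340 mm, 35 mm thick, top at z = 435 mm. It stands on four square legs, each 46×46 mm in cross-section, from z = 0 to the seat underside, each flush with a corner of the seat.

The bookshelf is on top of the table. The stool is beside the table with their tops flush at z = 779.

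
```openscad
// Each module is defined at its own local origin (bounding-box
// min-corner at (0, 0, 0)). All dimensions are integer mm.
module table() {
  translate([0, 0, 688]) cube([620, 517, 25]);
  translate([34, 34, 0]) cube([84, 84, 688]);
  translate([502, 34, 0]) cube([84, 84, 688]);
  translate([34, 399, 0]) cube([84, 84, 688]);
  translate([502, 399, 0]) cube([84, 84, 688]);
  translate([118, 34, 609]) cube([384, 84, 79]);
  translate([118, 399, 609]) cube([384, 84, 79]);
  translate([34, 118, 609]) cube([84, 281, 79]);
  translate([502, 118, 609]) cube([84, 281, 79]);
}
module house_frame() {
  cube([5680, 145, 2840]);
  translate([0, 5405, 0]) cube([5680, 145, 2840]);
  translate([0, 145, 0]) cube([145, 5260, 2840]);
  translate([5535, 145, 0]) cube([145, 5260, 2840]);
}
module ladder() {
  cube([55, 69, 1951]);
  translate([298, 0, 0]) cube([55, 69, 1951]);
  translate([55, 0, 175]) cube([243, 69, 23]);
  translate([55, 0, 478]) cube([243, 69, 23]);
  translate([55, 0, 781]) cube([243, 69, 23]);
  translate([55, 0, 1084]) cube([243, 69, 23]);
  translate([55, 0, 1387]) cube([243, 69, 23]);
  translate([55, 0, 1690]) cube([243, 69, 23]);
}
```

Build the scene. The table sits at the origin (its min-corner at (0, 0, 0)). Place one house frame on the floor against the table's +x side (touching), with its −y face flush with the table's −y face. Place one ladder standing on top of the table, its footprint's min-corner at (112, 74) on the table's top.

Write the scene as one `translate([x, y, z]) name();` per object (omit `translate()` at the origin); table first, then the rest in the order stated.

table();
translate([620, 0, 0]) house_frame();
translate([112, 74, 713]) ladder();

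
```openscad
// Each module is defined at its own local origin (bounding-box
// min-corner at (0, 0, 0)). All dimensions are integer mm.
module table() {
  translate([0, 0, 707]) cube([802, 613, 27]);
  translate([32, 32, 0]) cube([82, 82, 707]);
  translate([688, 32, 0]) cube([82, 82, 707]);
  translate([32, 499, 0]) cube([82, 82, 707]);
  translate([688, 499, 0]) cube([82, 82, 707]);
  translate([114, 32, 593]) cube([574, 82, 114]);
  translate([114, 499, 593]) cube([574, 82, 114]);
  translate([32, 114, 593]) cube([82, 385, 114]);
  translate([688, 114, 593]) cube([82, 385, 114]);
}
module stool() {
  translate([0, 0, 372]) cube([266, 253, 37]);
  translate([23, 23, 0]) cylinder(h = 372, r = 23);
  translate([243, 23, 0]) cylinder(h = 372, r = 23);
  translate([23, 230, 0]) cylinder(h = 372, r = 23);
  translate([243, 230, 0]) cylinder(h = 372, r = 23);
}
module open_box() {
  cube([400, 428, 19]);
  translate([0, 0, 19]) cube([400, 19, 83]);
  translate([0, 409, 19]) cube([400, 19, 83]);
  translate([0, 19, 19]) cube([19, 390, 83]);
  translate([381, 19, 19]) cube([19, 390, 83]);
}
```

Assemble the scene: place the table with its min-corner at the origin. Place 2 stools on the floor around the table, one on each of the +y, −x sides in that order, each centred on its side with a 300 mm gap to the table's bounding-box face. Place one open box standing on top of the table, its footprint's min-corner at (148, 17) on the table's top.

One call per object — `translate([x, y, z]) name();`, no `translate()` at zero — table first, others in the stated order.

table();
translate([268, 913, 0]) stool();
translate([-566, 180, 0]) stool();
translate([148, 17, 734]) open_box();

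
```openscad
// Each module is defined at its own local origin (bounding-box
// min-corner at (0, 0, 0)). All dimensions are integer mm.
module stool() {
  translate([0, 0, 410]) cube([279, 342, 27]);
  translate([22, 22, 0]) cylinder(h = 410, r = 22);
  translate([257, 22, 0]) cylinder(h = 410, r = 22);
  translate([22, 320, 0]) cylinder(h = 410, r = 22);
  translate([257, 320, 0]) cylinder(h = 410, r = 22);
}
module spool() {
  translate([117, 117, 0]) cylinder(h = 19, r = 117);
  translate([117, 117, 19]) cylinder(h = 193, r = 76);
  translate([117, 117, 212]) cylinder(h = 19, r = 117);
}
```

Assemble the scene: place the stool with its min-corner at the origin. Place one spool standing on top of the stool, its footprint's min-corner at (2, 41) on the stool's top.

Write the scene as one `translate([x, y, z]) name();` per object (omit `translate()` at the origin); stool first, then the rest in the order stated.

stool();
translate([2, 41, 437]) spool();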